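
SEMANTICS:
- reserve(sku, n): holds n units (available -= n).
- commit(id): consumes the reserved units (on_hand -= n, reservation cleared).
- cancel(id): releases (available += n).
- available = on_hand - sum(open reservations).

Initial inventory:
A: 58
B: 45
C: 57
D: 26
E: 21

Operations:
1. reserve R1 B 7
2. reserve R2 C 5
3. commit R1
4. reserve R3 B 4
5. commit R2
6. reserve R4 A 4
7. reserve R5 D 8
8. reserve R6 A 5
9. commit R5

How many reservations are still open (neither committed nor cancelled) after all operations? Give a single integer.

Answer: 3

Derivation:
Step 1: reserve R1 B 7 -> on_hand[A=58 B=45 C=57 D=26 E=21] avail[A=58 B=38 C=57 D=26 E=21] open={R1}
Step 2: reserve R2 C 5 -> on_hand[A=58 B=45 C=57 D=26 E=21] avail[A=58 B=38 C=52 D=26 E=21] open={R1,R2}
Step 3: commit R1 -> on_hand[A=58 B=38 C=57 D=26 E=21] avail[A=58 B=38 C=52 D=26 E=21] open={R2}
Step 4: reserve R3 B 4 -> on_hand[A=58 B=38 C=57 D=26 E=21] avail[A=58 B=34 C=52 D=26 E=21] open={R2,R3}
Step 5: commit R2 -> on_hand[A=58 B=38 C=52 D=26 E=21] avail[A=58 B=34 C=52 D=26 E=21] open={R3}
Step 6: reserve R4 A 4 -> on_hand[A=58 B=38 C=52 D=26 E=21] avail[A=54 B=34 C=52 D=26 E=21] open={R3,R4}
Step 7: reserve R5 D 8 -> on_hand[A=58 B=38 C=52 D=26 E=21] avail[A=54 B=34 C=52 D=18 E=21] open={R3,R4,R5}
Step 8: reserve R6 A 5 -> on_hand[A=58 B=38 C=52 D=26 E=21] avail[A=49 B=34 C=52 D=18 E=21] open={R3,R4,R5,R6}
Step 9: commit R5 -> on_hand[A=58 B=38 C=52 D=18 E=21] avail[A=49 B=34 C=52 D=18 E=21] open={R3,R4,R6}
Open reservations: ['R3', 'R4', 'R6'] -> 3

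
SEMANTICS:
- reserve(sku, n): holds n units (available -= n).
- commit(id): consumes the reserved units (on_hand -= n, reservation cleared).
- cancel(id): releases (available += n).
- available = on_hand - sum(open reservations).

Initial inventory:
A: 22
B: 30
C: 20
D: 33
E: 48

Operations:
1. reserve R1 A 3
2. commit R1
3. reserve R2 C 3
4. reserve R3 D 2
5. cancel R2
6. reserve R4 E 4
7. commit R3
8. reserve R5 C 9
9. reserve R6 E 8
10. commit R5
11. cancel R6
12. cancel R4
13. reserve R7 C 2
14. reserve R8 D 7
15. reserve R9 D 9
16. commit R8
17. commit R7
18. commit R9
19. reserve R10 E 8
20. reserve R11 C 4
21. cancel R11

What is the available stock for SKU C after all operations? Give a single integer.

Step 1: reserve R1 A 3 -> on_hand[A=22 B=30 C=20 D=33 E=48] avail[A=19 B=30 C=20 D=33 E=48] open={R1}
Step 2: commit R1 -> on_hand[A=19 B=30 C=20 D=33 E=48] avail[A=19 B=30 C=20 D=33 E=48] open={}
Step 3: reserve R2 C 3 -> on_hand[A=19 B=30 C=20 D=33 E=48] avail[A=19 B=30 C=17 D=33 E=48] open={R2}
Step 4: reserve R3 D 2 -> on_hand[A=19 B=30 C=20 D=33 E=48] avail[A=19 B=30 C=17 D=31 E=48] open={R2,R3}
Step 5: cancel R2 -> on_hand[A=19 B=30 C=20 D=33 E=48] avail[A=19 B=30 C=20 D=31 E=48] open={R3}
Step 6: reserve R4 E 4 -> on_hand[A=19 B=30 C=20 D=33 E=48] avail[A=19 B=30 C=20 D=31 E=44] open={R3,R4}
Step 7: commit R3 -> on_hand[A=19 B=30 C=20 D=31 E=48] avail[A=19 B=30 C=20 D=31 E=44] open={R4}
Step 8: reserve R5 C 9 -> on_hand[A=19 B=30 C=20 D=31 E=48] avail[A=19 B=30 C=11 D=31 E=44] open={R4,R5}
Step 9: reserve R6 E 8 -> on_hand[A=19 B=30 C=20 D=31 E=48] avail[A=19 B=30 C=11 D=31 E=36] open={R4,R5,R6}
Step 10: commit R5 -> on_hand[A=19 B=30 C=11 D=31 E=48] avail[A=19 B=30 C=11 D=31 E=36] open={R4,R6}
Step 11: cancel R6 -> on_hand[A=19 B=30 C=11 D=31 E=48] avail[A=19 B=30 C=11 D=31 E=44] open={R4}
Step 12: cancel R4 -> on_hand[A=19 B=30 C=11 D=31 E=48] avail[A=19 B=30 C=11 D=31 E=48] open={}
Step 13: reserve R7 C 2 -> on_hand[A=19 B=30 C=11 D=31 E=48] avail[A=19 B=30 C=9 D=31 E=48] open={R7}
Step 14: reserve R8 D 7 -> on_hand[A=19 B=30 C=11 D=31 E=48] avail[A=19 B=30 C=9 D=24 E=48] open={R7,R8}
Step 15: reserve R9 D 9 -> on_hand[A=19 B=30 C=11 D=31 E=48] avail[A=19 B=30 C=9 D=15 E=48] open={R7,R8,R9}
Step 16: commit R8 -> on_hand[A=19 B=30 C=11 D=24 E=48] avail[A=19 B=30 C=9 D=15 E=48] open={R7,R9}
Step 17: commit R7 -> on_hand[A=19 B=30 C=9 D=24 E=48] avail[A=19 B=30 C=9 D=15 E=48] open={R9}
Step 18: commit R9 -> on_hand[A=19 B=30 C=9 D=15 E=48] avail[A=19 B=30 C=9 D=15 E=48] open={}
Step 19: reserve R10 E 8 -> on_hand[A=19 B=30 C=9 D=15 E=48] avail[A=19 B=30 C=9 D=15 E=40] open={R10}
Step 20: reserve R11 C 4 -> on_hand[A=19 B=30 C=9 D=15 E=48] avail[A=19 B=30 C=5 D=15 E=40] open={R10,R11}
Step 21: cancel R11 -> on_hand[A=19 B=30 C=9 D=15 E=48] avail[A=19 B=30 C=9 D=15 E=40] open={R10}
Final available[C] = 9

Answer: 9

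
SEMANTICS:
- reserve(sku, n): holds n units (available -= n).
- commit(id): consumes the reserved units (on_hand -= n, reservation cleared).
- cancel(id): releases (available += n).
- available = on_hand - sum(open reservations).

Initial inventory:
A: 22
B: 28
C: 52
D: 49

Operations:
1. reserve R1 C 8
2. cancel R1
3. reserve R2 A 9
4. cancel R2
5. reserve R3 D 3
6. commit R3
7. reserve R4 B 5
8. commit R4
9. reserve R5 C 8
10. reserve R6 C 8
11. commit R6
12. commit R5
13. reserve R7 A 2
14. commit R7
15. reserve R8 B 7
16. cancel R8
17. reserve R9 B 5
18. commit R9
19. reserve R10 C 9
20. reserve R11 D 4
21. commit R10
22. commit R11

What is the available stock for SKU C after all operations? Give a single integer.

Step 1: reserve R1 C 8 -> on_hand[A=22 B=28 C=52 D=49] avail[A=22 B=28 C=44 D=49] open={R1}
Step 2: cancel R1 -> on_hand[A=22 B=28 C=52 D=49] avail[A=22 B=28 C=52 D=49] open={}
Step 3: reserve R2 A 9 -> on_hand[A=22 B=28 C=52 D=49] avail[A=13 B=28 C=52 D=49] open={R2}
Step 4: cancel R2 -> on_hand[A=22 B=28 C=52 D=49] avail[A=22 B=28 C=52 D=49] open={}
Step 5: reserve R3 D 3 -> on_hand[A=22 B=28 C=52 D=49] avail[A=22 B=28 C=52 D=46] open={R3}
Step 6: commit R3 -> on_hand[A=22 B=28 C=52 D=46] avail[A=22 B=28 C=52 D=46] open={}
Step 7: reserve R4 B 5 -> on_hand[A=22 B=28 C=52 D=46] avail[A=22 B=23 C=52 D=46] open={R4}
Step 8: commit R4 -> on_hand[A=22 B=23 C=52 D=46] avail[A=22 B=23 C=52 D=46] open={}
Step 9: reserve R5 C 8 -> on_hand[A=22 B=23 C=52 D=46] avail[A=22 B=23 C=44 D=46] open={R5}
Step 10: reserve R6 C 8 -> on_hand[A=22 B=23 C=52 D=46] avail[A=22 B=23 C=36 D=46] open={R5,R6}
Step 11: commit R6 -> on_hand[A=22 B=23 C=44 D=46] avail[A=22 B=23 C=36 D=46] open={R5}
Step 12: commit R5 -> on_hand[A=22 B=23 C=36 D=46] avail[A=22 B=23 C=36 D=46] open={}
Step 13: reserve R7 A 2 -> on_hand[A=22 B=23 C=36 D=46] avail[A=20 B=23 C=36 D=46] open={R7}
Step 14: commit R7 -> on_hand[A=20 B=23 C=36 D=46] avail[A=20 B=23 C=36 D=46] open={}
Step 15: reserve R8 B 7 -> on_hand[A=20 B=23 C=36 D=46] avail[A=20 B=16 C=36 D=46] open={R8}
Step 16: cancel R8 -> on_hand[A=20 B=23 C=36 D=46] avail[A=20 B=23 C=36 D=46] open={}
Step 17: reserve R9 B 5 -> on_hand[A=20 B=23 C=36 D=46] avail[A=20 B=18 C=36 D=46] open={R9}
Step 18: commit R9 -> on_hand[A=20 B=18 C=36 D=46] avail[A=20 B=18 C=36 D=46] open={}
Step 19: reserve R10 C 9 -> on_hand[A=20 B=18 C=36 D=46] avail[A=20 B=18 C=27 D=46] open={R10}
Step 20: reserve R11 D 4 -> on_hand[A=20 B=18 C=36 D=46] avail[A=20 B=18 C=27 D=42] open={R10,R11}
Step 21: commit R10 -> on_hand[A=20 B=18 C=27 D=46] avail[A=20 B=18 C=27 D=42] open={R11}
Step 22: commit R11 -> on_hand[A=20 B=18 C=27 D=42] avail[A=20 B=18 C=27 D=42] open={}
Final available[C] = 27

Answer: 27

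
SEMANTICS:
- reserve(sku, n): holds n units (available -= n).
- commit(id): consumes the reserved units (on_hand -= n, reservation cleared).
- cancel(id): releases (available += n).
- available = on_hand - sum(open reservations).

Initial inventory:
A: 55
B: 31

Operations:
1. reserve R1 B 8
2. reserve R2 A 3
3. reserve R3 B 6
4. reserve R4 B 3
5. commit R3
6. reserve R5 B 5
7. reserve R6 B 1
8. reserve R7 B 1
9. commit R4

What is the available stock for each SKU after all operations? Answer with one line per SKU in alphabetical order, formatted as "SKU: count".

Answer: A: 52
B: 7

Derivation:
Step 1: reserve R1 B 8 -> on_hand[A=55 B=31] avail[A=55 B=23] open={R1}
Step 2: reserve R2 A 3 -> on_hand[A=55 B=31] avail[A=52 B=23] open={R1,R2}
Step 3: reserve R3 B 6 -> on_hand[A=55 B=31] avail[A=52 B=17] open={R1,R2,R3}
Step 4: reserve R4 B 3 -> on_hand[A=55 B=31] avail[A=52 B=14] open={R1,R2,R3,R4}
Step 5: commit R3 -> on_hand[A=55 B=25] avail[A=52 B=14] open={R1,R2,R4}
Step 6: reserve R5 B 5 -> on_hand[A=55 B=25] avail[A=52 B=9] open={R1,R2,R4,R5}
Step 7: reserve R6 B 1 -> on_hand[A=55 B=25] avail[A=52 B=8] open={R1,R2,R4,R5,R6}
Step 8: reserve R7 B 1 -> on_hand[A=55 B=25] avail[A=52 B=7] open={R1,R2,R4,R5,R6,R7}
Step 9: commit R4 -> on_hand[A=55 B=22] avail[A=52 B=7] open={R1,R2,R5,R6,R7}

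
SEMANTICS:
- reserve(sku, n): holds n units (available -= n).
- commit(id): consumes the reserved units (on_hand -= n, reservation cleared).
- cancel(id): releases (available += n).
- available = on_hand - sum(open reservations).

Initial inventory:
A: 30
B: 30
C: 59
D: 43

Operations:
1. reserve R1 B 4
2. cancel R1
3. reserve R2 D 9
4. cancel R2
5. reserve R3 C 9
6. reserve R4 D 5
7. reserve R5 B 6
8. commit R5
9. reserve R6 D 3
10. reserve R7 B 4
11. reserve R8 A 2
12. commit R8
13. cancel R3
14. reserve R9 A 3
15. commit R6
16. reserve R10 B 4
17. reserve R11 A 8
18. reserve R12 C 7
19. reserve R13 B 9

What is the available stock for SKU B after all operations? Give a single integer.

Answer: 7

Derivation:
Step 1: reserve R1 B 4 -> on_hand[A=30 B=30 C=59 D=43] avail[A=30 B=26 C=59 D=43] open={R1}
Step 2: cancel R1 -> on_hand[A=30 B=30 C=59 D=43] avail[A=30 B=30 C=59 D=43] open={}
Step 3: reserve R2 D 9 -> on_hand[A=30 B=30 C=59 D=43] avail[A=30 B=30 C=59 D=34] open={R2}
Step 4: cancel R2 -> on_hand[A=30 B=30 C=59 D=43] avail[A=30 B=30 C=59 D=43] open={}
Step 5: reserve R3 C 9 -> on_hand[A=30 B=30 C=59 D=43] avail[A=30 B=30 C=50 D=43] open={R3}
Step 6: reserve R4 D 5 -> on_hand[A=30 B=30 C=59 D=43] avail[A=30 B=30 C=50 D=38] open={R3,R4}
Step 7: reserve R5 B 6 -> on_hand[A=30 B=30 C=59 D=43] avail[A=30 B=24 C=50 D=38] open={R3,R4,R5}
Step 8: commit R5 -> on_hand[A=30 B=24 C=59 D=43] avail[A=30 B=24 C=50 D=38] open={R3,R4}
Step 9: reserve R6 D 3 -> on_hand[A=30 B=24 C=59 D=43] avail[A=30 B=24 C=50 D=35] open={R3,R4,R6}
Step 10: reserve R7 B 4 -> on_hand[A=30 B=24 C=59 D=43] avail[A=30 B=20 C=50 D=35] open={R3,R4,R6,R7}
Step 11: reserve R8 A 2 -> on_hand[A=30 B=24 C=59 D=43] avail[A=28 B=20 C=50 D=35] open={R3,R4,R6,R7,R8}
Step 12: commit R8 -> on_hand[A=28 B=24 C=59 D=43] avail[A=28 B=20 C=50 D=35] open={R3,R4,R6,R7}
Step 13: cancel R3 -> on_hand[A=28 B=24 C=59 D=43] avail[A=28 B=20 C=59 D=35] open={R4,R6,R7}
Step 14: reserve R9 A 3 -> on_hand[A=28 B=24 C=59 D=43] avail[A=25 B=20 C=59 D=35] open={R4,R6,R7,R9}
Step 15: commit R6 -> on_hand[A=28 B=24 C=59 D=40] avail[A=25 B=20 C=59 D=35] open={R4,R7,R9}
Step 16: reserve R10 B 4 -> on_hand[A=28 B=24 C=59 D=40] avail[A=25 B=16 C=59 D=35] open={R10,R4,R7,R9}
Step 17: reserve R11 A 8 -> on_hand[A=28 B=24 C=59 D=40] avail[A=17 B=16 C=59 D=35] open={R10,R11,R4,R7,R9}
Step 18: reserve R12 C 7 -> on_hand[A=28 B=24 C=59 D=40] avail[A=17 B=16 C=52 D=35] open={R10,R11,R12,R4,R7,R9}
Step 19: reserve R13 B 9 -> on_hand[A=28 B=24 C=59 D=40] avail[A=17 B=7 C=52 D=35] open={R10,R11,R12,R13,R4,R7,R9}
Final available[B] = 7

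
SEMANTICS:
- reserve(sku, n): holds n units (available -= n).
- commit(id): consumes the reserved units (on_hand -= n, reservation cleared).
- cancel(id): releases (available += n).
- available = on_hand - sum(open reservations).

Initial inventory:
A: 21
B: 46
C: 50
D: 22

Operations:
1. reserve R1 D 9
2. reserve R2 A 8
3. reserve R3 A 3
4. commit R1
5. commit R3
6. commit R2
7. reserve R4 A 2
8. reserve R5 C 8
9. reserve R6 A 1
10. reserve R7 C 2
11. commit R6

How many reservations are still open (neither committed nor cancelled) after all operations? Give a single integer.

Step 1: reserve R1 D 9 -> on_hand[A=21 B=46 C=50 D=22] avail[A=21 B=46 C=50 D=13] open={R1}
Step 2: reserve R2 A 8 -> on_hand[A=21 B=46 C=50 D=22] avail[A=13 B=46 C=50 D=13] open={R1,R2}
Step 3: reserve R3 A 3 -> on_hand[A=21 B=46 C=50 D=22] avail[A=10 B=46 C=50 D=13] open={R1,R2,R3}
Step 4: commit R1 -> on_hand[A=21 B=46 C=50 D=13] avail[A=10 B=46 C=50 D=13] open={R2,R3}
Step 5: commit R3 -> on_hand[A=18 B=46 C=50 D=13] avail[A=10 B=46 C=50 D=13] open={R2}
Step 6: commit R2 -> on_hand[A=10 B=46 C=50 D=13] avail[A=10 B=46 C=50 D=13] open={}
Step 7: reserve R4 A 2 -> on_hand[A=10 B=46 C=50 D=13] avail[A=8 B=46 C=50 D=13] open={R4}
Step 8: reserve R5 C 8 -> on_hand[A=10 B=46 C=50 D=13] avail[A=8 B=46 C=42 D=13] open={R4,R5}
Step 9: reserve R6 A 1 -> on_hand[A=10 B=46 C=50 D=13] avail[A=7 B=46 C=42 D=13] open={R4,R5,R6}
Step 10: reserve R7 C 2 -> on_hand[A=10 B=46 C=50 D=13] avail[A=7 B=46 C=40 D=13] open={R4,R5,R6,R7}
Step 11: commit R6 -> on_hand[A=9 B=46 C=50 D=13] avail[A=7 B=46 C=40 D=13] open={R4,R5,R7}
Open reservations: ['R4', 'R5', 'R7'] -> 3

Answer: 3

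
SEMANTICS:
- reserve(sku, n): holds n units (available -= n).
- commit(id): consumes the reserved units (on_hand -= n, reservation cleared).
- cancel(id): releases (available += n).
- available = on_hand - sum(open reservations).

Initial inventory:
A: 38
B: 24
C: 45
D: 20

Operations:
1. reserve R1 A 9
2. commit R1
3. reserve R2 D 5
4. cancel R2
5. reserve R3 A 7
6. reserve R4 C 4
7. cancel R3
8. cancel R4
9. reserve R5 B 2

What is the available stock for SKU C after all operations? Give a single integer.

Step 1: reserve R1 A 9 -> on_hand[A=38 B=24 C=45 D=20] avail[A=29 B=24 C=45 D=20] open={R1}
Step 2: commit R1 -> on_hand[A=29 B=24 C=45 D=20] avail[A=29 B=24 C=45 D=20] open={}
Step 3: reserve R2 D 5 -> on_hand[A=29 B=24 C=45 D=20] avail[A=29 B=24 C=45 D=15] open={R2}
Step 4: cancel R2 -> on_hand[A=29 B=24 C=45 D=20] avail[A=29 B=24 C=45 D=20] open={}
Step 5: reserve R3 A 7 -> on_hand[A=29 B=24 C=45 D=20] avail[A=22 B=24 C=45 D=20] open={R3}
Step 6: reserve R4 C 4 -> on_hand[A=29 B=24 C=45 D=20] avail[A=22 B=24 C=41 D=20] open={R3,R4}
Step 7: cancel R3 -> on_hand[A=29 B=24 C=45 D=20] avail[A=29 B=24 C=41 D=20] open={R4}
Step 8: cancel R4 -> on_hand[A=29 B=24 C=45 D=20] avail[A=29 B=24 C=45 D=20] open={}
Step 9: reserve R5 B 2 -> on_hand[A=29 B=24 C=45 D=20] avail[A=29 B=22 C=45 D=20] open={R5}
Final available[C] = 45

Answer: 45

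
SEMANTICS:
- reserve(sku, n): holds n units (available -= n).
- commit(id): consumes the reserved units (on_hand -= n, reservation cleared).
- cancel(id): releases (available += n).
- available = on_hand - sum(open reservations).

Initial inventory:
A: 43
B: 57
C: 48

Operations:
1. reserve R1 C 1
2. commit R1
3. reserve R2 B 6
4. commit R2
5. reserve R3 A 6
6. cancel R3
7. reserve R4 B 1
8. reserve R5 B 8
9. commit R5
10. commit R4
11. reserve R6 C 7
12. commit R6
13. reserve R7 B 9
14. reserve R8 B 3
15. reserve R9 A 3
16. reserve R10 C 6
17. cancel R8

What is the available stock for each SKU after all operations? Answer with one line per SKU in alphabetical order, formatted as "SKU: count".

Step 1: reserve R1 C 1 -> on_hand[A=43 B=57 C=48] avail[A=43 B=57 C=47] open={R1}
Step 2: commit R1 -> on_hand[A=43 B=57 C=47] avail[A=43 B=57 C=47] open={}
Step 3: reserve R2 B 6 -> on_hand[A=43 B=57 C=47] avail[A=43 B=51 C=47] open={R2}
Step 4: commit R2 -> on_hand[A=43 B=51 C=47] avail[A=43 B=51 C=47] open={}
Step 5: reserve R3 A 6 -> on_hand[A=43 B=51 C=47] avail[A=37 B=51 C=47] open={R3}
Step 6: cancel R3 -> on_hand[A=43 B=51 C=47] avail[A=43 B=51 C=47] open={}
Step 7: reserve R4 B 1 -> on_hand[A=43 B=51 C=47] avail[A=43 B=50 C=47] open={R4}
Step 8: reserve R5 B 8 -> on_hand[A=43 B=51 C=47] avail[A=43 B=42 C=47] open={R4,R5}
Step 9: commit R5 -> on_hand[A=43 B=43 C=47] avail[A=43 B=42 C=47] open={R4}
Step 10: commit R4 -> on_hand[A=43 B=42 C=47] avail[A=43 B=42 C=47] open={}
Step 11: reserve R6 C 7 -> on_hand[A=43 B=42 C=47] avail[A=43 B=42 C=40] open={R6}
Step 12: commit R6 -> on_hand[A=43 B=42 C=40] avail[A=43 B=42 C=40] open={}
Step 13: reserve R7 B 9 -> on_hand[A=43 B=42 C=40] avail[A=43 B=33 C=40] open={R7}
Step 14: reserve R8 B 3 -> on_hand[A=43 B=42 C=40] avail[A=43 B=30 C=40] open={R7,R8}
Step 15: reserve R9 A 3 -> on_hand[A=43 B=42 C=40] avail[A=40 B=30 C=40] open={R7,R8,R9}
Step 16: reserve R10 C 6 -> on_hand[A=43 B=42 C=40] avail[A=40 B=30 C=34] open={R10,R7,R8,R9}
Step 17: cancel R8 -> on_hand[A=43 B=42 C=40] avail[A=40 B=33 C=34] open={R10,R7,R9}

Answer: A: 40
B: 33
C: 34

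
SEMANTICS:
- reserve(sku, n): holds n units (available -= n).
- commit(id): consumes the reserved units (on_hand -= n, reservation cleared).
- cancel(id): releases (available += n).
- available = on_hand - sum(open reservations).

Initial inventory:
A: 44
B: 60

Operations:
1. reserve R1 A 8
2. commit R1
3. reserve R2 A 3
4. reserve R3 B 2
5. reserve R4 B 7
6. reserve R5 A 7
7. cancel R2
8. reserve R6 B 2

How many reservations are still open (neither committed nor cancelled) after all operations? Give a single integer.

Answer: 4

Derivation:
Step 1: reserve R1 A 8 -> on_hand[A=44 B=60] avail[A=36 B=60] open={R1}
Step 2: commit R1 -> on_hand[A=36 B=60] avail[A=36 B=60] open={}
Step 3: reserve R2 A 3 -> on_hand[A=36 B=60] avail[A=33 B=60] open={R2}
Step 4: reserve R3 B 2 -> on_hand[A=36 B=60] avail[A=33 B=58] open={R2,R3}
Step 5: reserve R4 B 7 -> on_hand[A=36 B=60] avail[A=33 B=51] open={R2,R3,R4}
Step 6: reserve R5 A 7 -> on_hand[A=36 B=60] avail[A=26 B=51] open={R2,R3,R4,R5}
Step 7: cancel R2 -> on_hand[A=36 B=60] avail[A=29 B=51] open={R3,R4,R5}
Step 8: reserve R6 B 2 -> on_hand[A=36 B=60] avail[A=29 B=49] open={R3,R4,R5,R6}
Open reservations: ['R3', 'R4', 'R5', 'R6'] -> 4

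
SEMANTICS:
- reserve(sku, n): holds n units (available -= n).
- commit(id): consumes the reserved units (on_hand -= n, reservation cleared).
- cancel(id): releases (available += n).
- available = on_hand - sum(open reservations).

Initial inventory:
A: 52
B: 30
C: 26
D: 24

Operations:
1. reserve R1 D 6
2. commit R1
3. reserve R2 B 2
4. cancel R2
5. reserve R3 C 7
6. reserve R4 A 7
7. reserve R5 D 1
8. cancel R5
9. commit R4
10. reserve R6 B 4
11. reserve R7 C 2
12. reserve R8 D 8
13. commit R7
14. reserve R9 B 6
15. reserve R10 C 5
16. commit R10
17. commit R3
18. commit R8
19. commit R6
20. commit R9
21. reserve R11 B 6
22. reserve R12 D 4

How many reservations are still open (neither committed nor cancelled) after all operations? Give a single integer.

Answer: 2

Derivation:
Step 1: reserve R1 D 6 -> on_hand[A=52 B=30 C=26 D=24] avail[A=52 B=30 C=26 D=18] open={R1}
Step 2: commit R1 -> on_hand[A=52 B=30 C=26 D=18] avail[A=52 B=30 C=26 D=18] open={}
Step 3: reserve R2 B 2 -> on_hand[A=52 B=30 C=26 D=18] avail[A=52 B=28 C=26 D=18] open={R2}
Step 4: cancel R2 -> on_hand[A=52 B=30 C=26 D=18] avail[A=52 B=30 C=26 D=18] open={}
Step 5: reserve R3 C 7 -> on_hand[A=52 B=30 C=26 D=18] avail[A=52 B=30 C=19 D=18] open={R3}
Step 6: reserve R4 A 7 -> on_hand[A=52 B=30 C=26 D=18] avail[A=45 B=30 C=19 D=18] open={R3,R4}
Step 7: reserve R5 D 1 -> on_hand[A=52 B=30 C=26 D=18] avail[A=45 B=30 C=19 D=17] open={R3,R4,R5}
Step 8: cancel R5 -> on_hand[A=52 B=30 C=26 D=18] avail[A=45 B=30 C=19 D=18] open={R3,R4}
Step 9: commit R4 -> on_hand[A=45 B=30 C=26 D=18] avail[A=45 B=30 C=19 D=18] open={R3}
Step 10: reserve R6 B 4 -> on_hand[A=45 B=30 C=26 D=18] avail[A=45 B=26 C=19 D=18] open={R3,R6}
Step 11: reserve R7 C 2 -> on_hand[A=45 B=30 C=26 D=18] avail[A=45 B=26 C=17 D=18] open={R3,R6,R7}
Step 12: reserve R8 D 8 -> on_hand[A=45 B=30 C=26 D=18] avail[A=45 B=26 C=17 D=10] open={R3,R6,R7,R8}
Step 13: commit R7 -> on_hand[A=45 B=30 C=24 D=18] avail[A=45 B=26 C=17 D=10] open={R3,R6,R8}
Step 14: reserve R9 B 6 -> on_hand[A=45 B=30 C=24 D=18] avail[A=45 B=20 C=17 D=10] open={R3,R6,R8,R9}
Step 15: reserve R10 C 5 -> on_hand[A=45 B=30 C=24 D=18] avail[A=45 B=20 C=12 D=10] open={R10,R3,R6,R8,R9}
Step 16: commit R10 -> on_hand[A=45 B=30 C=19 D=18] avail[A=45 B=20 C=12 D=10] open={R3,R6,R8,R9}
Step 17: commit R3 -> on_hand[A=45 B=30 C=12 D=18] avail[A=45 B=20 C=12 D=10] open={R6,R8,R9}
Step 18: commit R8 -> on_hand[A=45 B=30 C=12 D=10] avail[A=45 B=20 C=12 D=10] open={R6,R9}
Step 19: commit R6 -> on_hand[A=45 B=26 C=12 D=10] avail[A=45 B=20 C=12 D=10] open={R9}
Step 20: commit R9 -> on_hand[A=45 B=20 C=12 D=10] avail[A=45 B=20 C=12 D=10] open={}
Step 21: reserve R11 B 6 -> on_hand[A=45 B=20 C=12 D=10] avail[A=45 B=14 C=12 D=10] open={R11}
Step 22: reserve R12 D 4 -> on_hand[A=45 B=20 C=12 D=10] avail[A=45 B=14 C=12 D=6] open={R11,R12}
Open reservations: ['R11', 'R12'] -> 2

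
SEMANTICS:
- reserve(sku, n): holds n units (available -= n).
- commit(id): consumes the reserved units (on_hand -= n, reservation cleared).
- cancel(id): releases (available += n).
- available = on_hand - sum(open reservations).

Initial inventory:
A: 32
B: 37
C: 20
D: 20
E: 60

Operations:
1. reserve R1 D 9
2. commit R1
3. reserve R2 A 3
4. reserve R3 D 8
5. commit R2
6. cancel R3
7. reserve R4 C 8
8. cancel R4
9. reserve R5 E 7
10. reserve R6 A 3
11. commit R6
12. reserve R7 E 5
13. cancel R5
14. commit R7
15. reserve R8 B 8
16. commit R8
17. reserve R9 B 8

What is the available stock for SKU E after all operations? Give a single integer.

Step 1: reserve R1 D 9 -> on_hand[A=32 B=37 C=20 D=20 E=60] avail[A=32 B=37 C=20 D=11 E=60] open={R1}
Step 2: commit R1 -> on_hand[A=32 B=37 C=20 D=11 E=60] avail[A=32 B=37 C=20 D=11 E=60] open={}
Step 3: reserve R2 A 3 -> on_hand[A=32 B=37 C=20 D=11 E=60] avail[A=29 B=37 C=20 D=11 E=60] open={R2}
Step 4: reserve R3 D 8 -> on_hand[A=32 B=37 C=20 D=11 E=60] avail[A=29 B=37 C=20 D=3 E=60] open={R2,R3}
Step 5: commit R2 -> on_hand[A=29 B=37 C=20 D=11 E=60] avail[A=29 B=37 C=20 D=3 E=60] open={R3}
Step 6: cancel R3 -> on_hand[A=29 B=37 C=20 D=11 E=60] avail[A=29 B=37 C=20 D=11 E=60] open={}
Step 7: reserve R4 C 8 -> on_hand[A=29 B=37 C=20 D=11 E=60] avail[A=29 B=37 C=12 D=11 E=60] open={R4}
Step 8: cancel R4 -> on_hand[A=29 B=37 C=20 D=11 E=60] avail[A=29 B=37 C=20 D=11 E=60] open={}
Step 9: reserve R5 E 7 -> on_hand[A=29 B=37 C=20 D=11 E=60] avail[A=29 B=37 C=20 D=11 E=53] open={R5}
Step 10: reserve R6 A 3 -> on_hand[A=29 B=37 C=20 D=11 E=60] avail[A=26 B=37 C=20 D=11 E=53] open={R5,R6}
Step 11: commit R6 -> on_hand[A=26 B=37 C=20 D=11 E=60] avail[A=26 B=37 C=20 D=11 E=53] open={R5}
Step 12: reserve R7 E 5 -> on_hand[A=26 B=37 C=20 D=11 E=60] avail[A=26 B=37 C=20 D=11 E=48] open={R5,R7}
Step 13: cancel R5 -> on_hand[A=26 B=37 C=20 D=11 E=60] avail[A=26 B=37 C=20 D=11 E=55] open={R7}
Step 14: commit R7 -> on_hand[A=26 B=37 C=20 D=11 E=55] avail[A=26 B=37 C=20 D=11 E=55] open={}
Step 15: reserve R8 B 8 -> on_hand[A=26 B=37 C=20 D=11 E=55] avail[A=26 B=29 C=20 D=11 E=55] open={R8}
Step 16: commit R8 -> on_hand[A=26 B=29 C=20 D=11 E=55] avail[A=26 B=29 C=20 D=11 E=55] open={}
Step 17: reserve R9 B 8 -> on_hand[A=26 B=29 C=20 D=11 E=55] avail[A=26 B=21 C=20 D=11 E=55] open={R9}
Final available[E] = 55

Answer: 55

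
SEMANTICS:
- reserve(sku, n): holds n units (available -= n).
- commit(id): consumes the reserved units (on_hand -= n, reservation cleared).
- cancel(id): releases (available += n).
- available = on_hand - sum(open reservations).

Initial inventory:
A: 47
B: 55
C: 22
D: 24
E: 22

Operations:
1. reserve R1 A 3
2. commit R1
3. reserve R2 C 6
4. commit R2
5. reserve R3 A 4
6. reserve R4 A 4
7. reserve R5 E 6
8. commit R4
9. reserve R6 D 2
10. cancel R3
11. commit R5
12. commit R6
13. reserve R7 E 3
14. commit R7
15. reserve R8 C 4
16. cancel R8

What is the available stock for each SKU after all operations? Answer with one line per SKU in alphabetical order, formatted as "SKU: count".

Answer: A: 40
B: 55
C: 16
D: 22
E: 13

Derivation:
Step 1: reserve R1 A 3 -> on_hand[A=47 B=55 C=22 D=24 E=22] avail[A=44 B=55 C=22 D=24 E=22] open={R1}
Step 2: commit R1 -> on_hand[A=44 B=55 C=22 D=24 E=22] avail[A=44 B=55 C=22 D=24 E=22] open={}
Step 3: reserve R2 C 6 -> on_hand[A=44 B=55 C=22 D=24 E=22] avail[A=44 B=55 C=16 D=24 E=22] open={R2}
Step 4: commit R2 -> on_hand[A=44 B=55 C=16 D=24 E=22] avail[A=44 B=55 C=16 D=24 E=22] open={}
Step 5: reserve R3 A 4 -> on_hand[A=44 B=55 C=16 D=24 E=22] avail[A=40 B=55 C=16 D=24 E=22] open={R3}
Step 6: reserve R4 A 4 -> on_hand[A=44 B=55 C=16 D=24 E=22] avail[A=36 B=55 C=16 D=24 E=22] open={R3,R4}
Step 7: reserve R5 E 6 -> on_hand[A=44 B=55 C=16 D=24 E=22] avail[A=36 B=55 C=16 D=24 E=16] open={R3,R4,R5}
Step 8: commit R4 -> on_hand[A=40 B=55 C=16 D=24 E=22] avail[A=36 B=55 C=16 D=24 E=16] open={R3,R5}
Step 9: reserve R6 D 2 -> on_hand[A=40 B=55 C=16 D=24 E=22] avail[A=36 B=55 C=16 D=22 E=16] open={R3,R5,R6}
Step 10: cancel R3 -> on_hand[A=40 B=55 C=16 D=24 E=22] avail[A=40 B=55 C=16 D=22 E=16] open={R5,R6}
Step 11: commit R5 -> on_hand[A=40 B=55 C=16 D=24 E=16] avail[A=40 B=55 C=16 D=22 E=16] open={R6}
Step 12: commit R6 -> on_hand[A=40 B=55 C=16 D=22 E=16] avail[A=40 B=55 C=16 D=22 E=16] open={}
Step 13: reserve R7 E 3 -> on_hand[A=40 B=55 C=16 D=22 E=16] avail[A=40 B=55 C=16 D=22 E=13] open={R7}
Step 14: commit R7 -> on_hand[A=40 B=55 C=16 D=22 E=13] avail[A=40 B=55 C=16 D=22 E=13] open={}
Step 15: reserve R8 C 4 -> on_hand[A=40 B=55 C=16 D=22 E=13] avail[A=40 B=55 C=12 D=22 E=13] open={R8}
Step 16: cancel R8 -> on_hand[A=40 B=55 C=16 D=22 E=13] avail[A=40 B=55 C=16 D=22 E=13] open={}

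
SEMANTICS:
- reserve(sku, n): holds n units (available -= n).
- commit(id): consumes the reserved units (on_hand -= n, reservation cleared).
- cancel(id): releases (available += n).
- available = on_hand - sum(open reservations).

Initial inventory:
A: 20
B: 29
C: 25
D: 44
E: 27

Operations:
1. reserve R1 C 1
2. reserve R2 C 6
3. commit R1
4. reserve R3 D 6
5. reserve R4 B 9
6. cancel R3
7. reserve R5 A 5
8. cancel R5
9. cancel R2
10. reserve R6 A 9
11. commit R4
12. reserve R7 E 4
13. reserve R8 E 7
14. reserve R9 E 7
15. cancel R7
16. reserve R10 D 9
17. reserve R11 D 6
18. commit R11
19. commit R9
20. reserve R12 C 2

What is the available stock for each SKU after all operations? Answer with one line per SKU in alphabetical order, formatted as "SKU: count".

Step 1: reserve R1 C 1 -> on_hand[A=20 B=29 C=25 D=44 E=27] avail[A=20 B=29 C=24 D=44 E=27] open={R1}
Step 2: reserve R2 C 6 -> on_hand[A=20 B=29 C=25 D=44 E=27] avail[A=20 B=29 C=18 D=44 E=27] open={R1,R2}
Step 3: commit R1 -> on_hand[A=20 B=29 C=24 D=44 E=27] avail[A=20 B=29 C=18 D=44 E=27] open={R2}
Step 4: reserve R3 D 6 -> on_hand[A=20 B=29 C=24 D=44 E=27] avail[A=20 B=29 C=18 D=38 E=27] open={R2,R3}
Step 5: reserve R4 B 9 -> on_hand[A=20 B=29 C=24 D=44 E=27] avail[A=20 B=20 C=18 D=38 E=27] open={R2,R3,R4}
Step 6: cancel R3 -> on_hand[A=20 B=29 C=24 D=44 E=27] avail[A=20 B=20 C=18 D=44 E=27] open={R2,R4}
Step 7: reserve R5 A 5 -> on_hand[A=20 B=29 C=24 D=44 E=27] avail[A=15 B=20 C=18 D=44 E=27] open={R2,R4,R5}
Step 8: cancel R5 -> on_hand[A=20 B=29 C=24 D=44 E=27] avail[A=20 B=20 C=18 D=44 E=27] open={R2,R4}
Step 9: cancel R2 -> on_hand[A=20 B=29 C=24 D=44 E=27] avail[A=20 B=20 C=24 D=44 E=27] open={R4}
Step 10: reserve R6 A 9 -> on_hand[A=20 B=29 C=24 D=44 E=27] avail[A=11 B=20 C=24 D=44 E=27] open={R4,R6}
Step 11: commit R4 -> on_hand[A=20 B=20 C=24 D=44 E=27] avail[A=11 B=20 C=24 D=44 E=27] open={R6}
Step 12: reserve R7 E 4 -> on_hand[A=20 B=20 C=24 D=44 E=27] avail[A=11 B=20 C=24 D=44 E=23] open={R6,R7}
Step 13: reserve R8 E 7 -> on_hand[A=20 B=20 C=24 D=44 E=27] avail[A=11 B=20 C=24 D=44 E=16] open={R6,R7,R8}
Step 14: reserve R9 E 7 -> on_hand[A=20 B=20 C=24 D=44 E=27] avail[A=11 B=20 C=24 D=44 E=9] open={R6,R7,R8,R9}
Step 15: cancel R7 -> on_hand[A=20 B=20 C=24 D=44 E=27] avail[A=11 B=20 C=24 D=44 E=13] open={R6,R8,R9}
Step 16: reserve R10 D 9 -> on_hand[A=20 B=20 C=24 D=44 E=27] avail[A=11 B=20 C=24 D=35 E=13] open={R10,R6,R8,R9}
Step 17: reserve R11 D 6 -> on_hand[A=20 B=20 C=24 D=44 E=27] avail[A=11 B=20 C=24 D=29 E=13] open={R10,R11,R6,R8,R9}
Step 18: commit R11 -> on_hand[A=20 B=20 C=24 D=38 E=27] avail[A=11 B=20 C=24 D=29 E=13] open={R10,R6,R8,R9}
Step 19: commit R9 -> on_hand[A=20 B=20 C=24 D=38 E=20] avail[A=11 B=20 C=24 D=29 E=13] open={R10,R6,R8}
Step 20: reserve R12 C 2 -> on_hand[A=20 B=20 C=24 D=38 E=20] avail[A=11 B=20 C=22 D=29 E=13] open={R10,R12,R6,R8}

Answer: A: 11
B: 20
C: 22
D: 29
E: 13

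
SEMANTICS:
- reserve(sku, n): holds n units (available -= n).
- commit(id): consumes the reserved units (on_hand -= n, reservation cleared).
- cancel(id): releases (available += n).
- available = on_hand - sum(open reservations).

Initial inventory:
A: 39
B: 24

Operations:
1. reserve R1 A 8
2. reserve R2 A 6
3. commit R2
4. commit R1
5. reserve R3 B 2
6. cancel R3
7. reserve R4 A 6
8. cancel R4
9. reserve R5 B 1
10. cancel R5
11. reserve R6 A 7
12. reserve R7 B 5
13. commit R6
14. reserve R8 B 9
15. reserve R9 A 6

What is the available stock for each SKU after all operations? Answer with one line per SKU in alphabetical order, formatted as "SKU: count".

Answer: A: 12
B: 10

Derivation:
Step 1: reserve R1 A 8 -> on_hand[A=39 B=24] avail[A=31 B=24] open={R1}
Step 2: reserve R2 A 6 -> on_hand[A=39 B=24] avail[A=25 B=24] open={R1,R2}
Step 3: commit R2 -> on_hand[A=33 B=24] avail[A=25 B=24] open={R1}
Step 4: commit R1 -> on_hand[A=25 B=24] avail[A=25 B=24] open={}
Step 5: reserve R3 B 2 -> on_hand[A=25 B=24] avail[A=25 B=22] open={R3}
Step 6: cancel R3 -> on_hand[A=25 B=24] avail[A=25 B=24] open={}
Step 7: reserve R4 A 6 -> on_hand[A=25 B=24] avail[A=19 B=24] open={R4}
Step 8: cancel R4 -> on_hand[A=25 B=24] avail[A=25 B=24] open={}
Step 9: reserve R5 B 1 -> on_hand[A=25 B=24] avail[A=25 B=23] open={R5}
Step 10: cancel R5 -> on_hand[A=25 B=24] avail[A=25 B=24] open={}
Step 11: reserve R6 A 7 -> on_hand[A=25 B=24] avail[A=18 B=24] open={R6}
Step 12: reserve R7 B 5 -> on_hand[A=25 B=24] avail[A=18 B=19] open={R6,R7}
Step 13: commit R6 -> on_hand[A=18 B=24] avail[A=18 B=19] open={R7}
Step 14: reserve R8 B 9 -> on_hand[A=18 B=24] avail[A=18 B=10] open={R7,R8}
Step 15: reserve R9 A 6 -> on_hand[A=18 B=24] avail[A=12 B=10] open={R7,R8,R9}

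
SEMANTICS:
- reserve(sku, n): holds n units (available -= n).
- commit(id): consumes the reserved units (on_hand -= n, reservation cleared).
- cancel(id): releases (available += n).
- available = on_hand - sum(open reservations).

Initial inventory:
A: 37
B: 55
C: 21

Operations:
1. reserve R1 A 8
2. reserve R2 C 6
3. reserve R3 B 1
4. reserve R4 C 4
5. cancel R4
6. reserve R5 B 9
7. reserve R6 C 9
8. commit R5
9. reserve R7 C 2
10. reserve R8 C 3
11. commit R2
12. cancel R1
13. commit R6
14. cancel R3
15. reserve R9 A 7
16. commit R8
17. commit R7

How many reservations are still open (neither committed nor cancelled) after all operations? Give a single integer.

Answer: 1

Derivation:
Step 1: reserve R1 A 8 -> on_hand[A=37 B=55 C=21] avail[A=29 B=55 C=21] open={R1}
Step 2: reserve R2 C 6 -> on_hand[A=37 B=55 C=21] avail[A=29 B=55 C=15] open={R1,R2}
Step 3: reserve R3 B 1 -> on_hand[A=37 B=55 C=21] avail[A=29 B=54 C=15] open={R1,R2,R3}
Step 4: reserve R4 C 4 -> on_hand[A=37 B=55 C=21] avail[A=29 B=54 C=11] open={R1,R2,R3,R4}
Step 5: cancel R4 -> on_hand[A=37 B=55 C=21] avail[A=29 B=54 C=15] open={R1,R2,R3}
Step 6: reserve R5 B 9 -> on_hand[A=37 B=55 C=21] avail[A=29 B=45 C=15] open={R1,R2,R3,R5}
Step 7: reserve R6 C 9 -> on_hand[A=37 B=55 C=21] avail[A=29 B=45 C=6] open={R1,R2,R3,R5,R6}
Step 8: commit R5 -> on_hand[A=37 B=46 C=21] avail[A=29 B=45 C=6] open={R1,R2,R3,R6}
Step 9: reserve R7 C 2 -> on_hand[A=37 B=46 C=21] avail[A=29 B=45 C=4] open={R1,R2,R3,R6,R7}
Step 10: reserve R8 C 3 -> on_hand[A=37 B=46 C=21] avail[A=29 B=45 C=1] open={R1,R2,R3,R6,R7,R8}
Step 11: commit R2 -> on_hand[A=37 B=46 C=15] avail[A=29 B=45 C=1] open={R1,R3,R6,R7,R8}
Step 12: cancel R1 -> on_hand[A=37 B=46 C=15] avail[A=37 B=45 C=1] open={R3,R6,R7,R8}
Step 13: commit R6 -> on_hand[A=37 B=46 C=6] avail[A=37 B=45 C=1] open={R3,R7,R8}
Step 14: cancel R3 -> on_hand[A=37 B=46 C=6] avail[A=37 B=46 C=1] open={R7,R8}
Step 15: reserve R9 A 7 -> on_hand[A=37 B=46 C=6] avail[A=30 B=46 C=1] open={R7,R8,R9}
Step 16: commit R8 -> on_hand[A=37 B=46 C=3] avail[A=30 B=46 C=1] open={R7,R9}
Step 17: commit R7 -> on_hand[A=37 B=46 C=1] avail[A=30 B=46 C=1] open={R9}
Open reservations: ['R9'] -> 1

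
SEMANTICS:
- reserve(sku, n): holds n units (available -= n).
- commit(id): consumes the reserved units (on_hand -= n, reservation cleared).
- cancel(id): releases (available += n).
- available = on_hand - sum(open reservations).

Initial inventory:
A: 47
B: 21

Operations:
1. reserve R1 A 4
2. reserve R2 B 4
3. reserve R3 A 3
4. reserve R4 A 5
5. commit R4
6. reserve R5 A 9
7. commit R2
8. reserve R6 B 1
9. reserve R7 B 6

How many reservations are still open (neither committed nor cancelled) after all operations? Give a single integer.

Answer: 5

Derivation:
Step 1: reserve R1 A 4 -> on_hand[A=47 B=21] avail[A=43 B=21] open={R1}
Step 2: reserve R2 B 4 -> on_hand[A=47 B=21] avail[A=43 B=17] open={R1,R2}
Step 3: reserve R3 A 3 -> on_hand[A=47 B=21] avail[A=40 B=17] open={R1,R2,R3}
Step 4: reserve R4 A 5 -> on_hand[A=47 B=21] avail[A=35 B=17] open={R1,R2,R3,R4}
Step 5: commit R4 -> on_hand[A=42 B=21] avail[A=35 B=17] open={R1,R2,R3}
Step 6: reserve R5 A 9 -> on_hand[A=42 B=21] avail[A=26 B=17] open={R1,R2,R3,R5}
Step 7: commit R2 -> on_hand[A=42 B=17] avail[A=26 B=17] open={R1,R3,R5}
Step 8: reserve R6 B 1 -> on_hand[A=42 B=17] avail[A=26 B=16] open={R1,R3,R5,R6}
Step 9: reserve R7 B 6 -> on_hand[A=42 B=17] avail[A=26 B=10] open={R1,R3,R5,R6,R7}
Open reservations: ['R1', 'R3', 'R5', 'R6', 'R7'] -> 5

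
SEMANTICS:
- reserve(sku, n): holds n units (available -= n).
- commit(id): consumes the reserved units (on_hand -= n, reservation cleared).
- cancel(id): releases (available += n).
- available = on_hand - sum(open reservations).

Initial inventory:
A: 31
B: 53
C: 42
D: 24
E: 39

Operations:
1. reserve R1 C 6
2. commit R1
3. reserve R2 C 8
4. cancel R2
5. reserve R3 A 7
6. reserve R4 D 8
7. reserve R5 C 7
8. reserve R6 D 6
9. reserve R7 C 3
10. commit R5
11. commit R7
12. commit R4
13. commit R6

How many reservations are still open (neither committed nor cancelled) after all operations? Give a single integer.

Step 1: reserve R1 C 6 -> on_hand[A=31 B=53 C=42 D=24 E=39] avail[A=31 B=53 C=36 D=24 E=39] open={R1}
Step 2: commit R1 -> on_hand[A=31 B=53 C=36 D=24 E=39] avail[A=31 B=53 C=36 D=24 E=39] open={}
Step 3: reserve R2 C 8 -> on_hand[A=31 B=53 C=36 D=24 E=39] avail[A=31 B=53 C=28 D=24 E=39] open={R2}
Step 4: cancel R2 -> on_hand[A=31 B=53 C=36 D=24 E=39] avail[A=31 B=53 C=36 D=24 E=39] open={}
Step 5: reserve R3 A 7 -> on_hand[A=31 B=53 C=36 D=24 E=39] avail[A=24 B=53 C=36 D=24 E=39] open={R3}
Step 6: reserve R4 D 8 -> on_hand[A=31 B=53 C=36 D=24 E=39] avail[A=24 B=53 C=36 D=16 E=39] open={R3,R4}
Step 7: reserve R5 C 7 -> on_hand[A=31 B=53 C=36 D=24 E=39] avail[A=24 B=53 C=29 D=16 E=39] open={R3,R4,R5}
Step 8: reserve R6 D 6 -> on_hand[A=31 B=53 C=36 D=24 E=39] avail[A=24 B=53 C=29 D=10 E=39] open={R3,R4,R5,R6}
Step 9: reserve R7 C 3 -> on_hand[A=31 B=53 C=36 D=24 E=39] avail[A=24 B=53 C=26 D=10 E=39] open={R3,R4,R5,R6,R7}
Step 10: commit R5 -> on_hand[A=31 B=53 C=29 D=24 E=39] avail[A=24 B=53 C=26 D=10 E=39] open={R3,R4,R6,R7}
Step 11: commit R7 -> on_hand[A=31 B=53 C=26 D=24 E=39] avail[A=24 B=53 C=26 D=10 E=39] open={R3,R4,R6}
Step 12: commit R4 -> on_hand[A=31 B=53 C=26 D=16 E=39] avail[A=24 B=53 C=26 D=10 E=39] open={R3,R6}
Step 13: commit R6 -> on_hand[A=31 B=53 C=26 D=10 E=39] avail[A=24 B=53 C=26 D=10 E=39] open={R3}
Open reservations: ['R3'] -> 1

Answer: 1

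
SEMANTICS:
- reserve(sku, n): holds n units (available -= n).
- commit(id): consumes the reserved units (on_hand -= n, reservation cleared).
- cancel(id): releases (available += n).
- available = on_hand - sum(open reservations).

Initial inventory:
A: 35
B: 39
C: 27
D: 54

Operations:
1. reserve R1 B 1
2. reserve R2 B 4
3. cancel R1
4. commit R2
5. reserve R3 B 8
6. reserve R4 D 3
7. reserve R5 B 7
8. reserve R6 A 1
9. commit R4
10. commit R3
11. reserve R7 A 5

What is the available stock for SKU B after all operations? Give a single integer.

Answer: 20

Derivation:
Step 1: reserve R1 B 1 -> on_hand[A=35 B=39 C=27 D=54] avail[A=35 B=38 C=27 D=54] open={R1}
Step 2: reserve R2 B 4 -> on_hand[A=35 B=39 C=27 D=54] avail[A=35 B=34 C=27 D=54] open={R1,R2}
Step 3: cancel R1 -> on_hand[A=35 B=39 C=27 D=54] avail[A=35 B=35 C=27 D=54] open={R2}
Step 4: commit R2 -> on_hand[A=35 B=35 C=27 D=54] avail[A=35 B=35 C=27 D=54] open={}
Step 5: reserve R3 B 8 -> on_hand[A=35 B=35 C=27 D=54] avail[A=35 B=27 C=27 D=54] open={R3}
Step 6: reserve R4 D 3 -> on_hand[A=35 B=35 C=27 D=54] avail[A=35 B=27 C=27 D=51] open={R3,R4}
Step 7: reserve R5 B 7 -> on_hand[A=35 B=35 C=27 D=54] avail[A=35 B=20 C=27 D=51] open={R3,R4,R5}
Step 8: reserve R6 A 1 -> on_hand[A=35 B=35 C=27 D=54] avail[A=34 B=20 C=27 D=51] open={R3,R4,R5,R6}
Step 9: commit R4 -> on_hand[A=35 B=35 C=27 D=51] avail[A=34 B=20 C=27 D=51] open={R3,R5,R6}
Step 10: commit R3 -> on_hand[A=35 B=27 C=27 D=51] avail[A=34 B=20 C=27 D=51] open={R5,R6}
Step 11: reserve R7 A 5 -> on_hand[A=35 B=27 C=27 D=51] avail[A=29 B=20 C=27 D=51] open={R5,R6,R7}
Final available[B] = 20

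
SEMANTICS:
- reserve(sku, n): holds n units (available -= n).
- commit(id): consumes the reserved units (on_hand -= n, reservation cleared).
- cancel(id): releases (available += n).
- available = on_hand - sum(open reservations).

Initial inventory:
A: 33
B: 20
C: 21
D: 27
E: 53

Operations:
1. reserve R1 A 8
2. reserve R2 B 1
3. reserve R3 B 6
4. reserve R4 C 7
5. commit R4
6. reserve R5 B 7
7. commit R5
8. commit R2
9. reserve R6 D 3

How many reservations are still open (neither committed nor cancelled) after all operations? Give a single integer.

Answer: 3

Derivation:
Step 1: reserve R1 A 8 -> on_hand[A=33 B=20 C=21 D=27 E=53] avail[A=25 B=20 C=21 D=27 E=53] open={R1}
Step 2: reserve R2 B 1 -> on_hand[A=33 B=20 C=21 D=27 E=53] avail[A=25 B=19 C=21 D=27 E=53] open={R1,R2}
Step 3: reserve R3 B 6 -> on_hand[A=33 B=20 C=21 D=27 E=53] avail[A=25 B=13 C=21 D=27 E=53] open={R1,R2,R3}
Step 4: reserve R4 C 7 -> on_hand[A=33 B=20 C=21 D=27 E=53] avail[A=25 B=13 C=14 D=27 E=53] open={R1,R2,R3,R4}
Step 5: commit R4 -> on_hand[A=33 B=20 C=14 D=27 E=53] avail[A=25 B=13 C=14 D=27 E=53] open={R1,R2,R3}
Step 6: reserve R5 B 7 -> on_hand[A=33 B=20 C=14 D=27 E=53] avail[A=25 B=6 C=14 D=27 E=53] open={R1,R2,R3,R5}
Step 7: commit R5 -> on_hand[A=33 B=13 C=14 D=27 E=53] avail[A=25 B=6 C=14 D=27 E=53] open={R1,R2,R3}
Step 8: commit R2 -> on_hand[A=33 B=12 C=14 D=27 E=53] avail[A=25 B=6 C=14 D=27 E=53] open={R1,R3}
Step 9: reserve R6 D 3 -> on_hand[A=33 B=12 C=14 D=27 E=53] avail[A=25 B=6 C=14 D=24 E=53] open={R1,R3,R6}
Open reservations: ['R1', 'R3', 'R6'] -> 3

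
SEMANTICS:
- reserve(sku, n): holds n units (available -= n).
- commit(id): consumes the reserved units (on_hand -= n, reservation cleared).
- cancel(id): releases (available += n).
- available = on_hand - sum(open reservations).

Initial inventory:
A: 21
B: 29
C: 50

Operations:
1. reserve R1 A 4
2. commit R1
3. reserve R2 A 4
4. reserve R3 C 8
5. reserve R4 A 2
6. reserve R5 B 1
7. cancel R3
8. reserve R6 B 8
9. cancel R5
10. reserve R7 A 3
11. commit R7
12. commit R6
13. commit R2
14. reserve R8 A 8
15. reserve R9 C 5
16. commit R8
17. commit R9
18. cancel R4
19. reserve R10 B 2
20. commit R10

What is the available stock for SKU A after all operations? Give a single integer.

Step 1: reserve R1 A 4 -> on_hand[A=21 B=29 C=50] avail[A=17 B=29 C=50] open={R1}
Step 2: commit R1 -> on_hand[A=17 B=29 C=50] avail[A=17 B=29 C=50] open={}
Step 3: reserve R2 A 4 -> on_hand[A=17 B=29 C=50] avail[A=13 B=29 C=50] open={R2}
Step 4: reserve R3 C 8 -> on_hand[A=17 B=29 C=50] avail[A=13 B=29 C=42] open={R2,R3}
Step 5: reserve R4 A 2 -> on_hand[A=17 B=29 C=50] avail[A=11 B=29 C=42] open={R2,R3,R4}
Step 6: reserve R5 B 1 -> on_hand[A=17 B=29 C=50] avail[A=11 B=28 C=42] open={R2,R3,R4,R5}
Step 7: cancel R3 -> on_hand[A=17 B=29 C=50] avail[A=11 B=28 C=50] open={R2,R4,R5}
Step 8: reserve R6 B 8 -> on_hand[A=17 B=29 C=50] avail[A=11 B=20 C=50] open={R2,R4,R5,R6}
Step 9: cancel R5 -> on_hand[A=17 B=29 C=50] avail[A=11 B=21 C=50] open={R2,R4,R6}
Step 10: reserve R7 A 3 -> on_hand[A=17 B=29 C=50] avail[A=8 B=21 C=50] open={R2,R4,R6,R7}
Step 11: commit R7 -> on_hand[A=14 B=29 C=50] avail[A=8 B=21 C=50] open={R2,R4,R6}
Step 12: commit R6 -> on_hand[A=14 B=21 C=50] avail[A=8 B=21 C=50] open={R2,R4}
Step 13: commit R2 -> on_hand[A=10 B=21 C=50] avail[A=8 B=21 C=50] open={R4}
Step 14: reserve R8 A 8 -> on_hand[A=10 B=21 C=50] avail[A=0 B=21 C=50] open={R4,R8}
Step 15: reserve R9 C 5 -> on_hand[A=10 B=21 C=50] avail[A=0 B=21 C=45] open={R4,R8,R9}
Step 16: commit R8 -> on_hand[A=2 B=21 C=50] avail[A=0 B=21 C=45] open={R4,R9}
Step 17: commit R9 -> on_hand[A=2 B=21 C=45] avail[A=0 B=21 C=45] open={R4}
Step 18: cancel R4 -> on_hand[A=2 B=21 C=45] avail[A=2 B=21 C=45] open={}
Step 19: reserve R10 B 2 -> on_hand[A=2 B=21 C=45] avail[A=2 B=19 C=45] open={R10}
Step 20: commit R10 -> on_hand[A=2 B=19 C=45] avail[A=2 B=19 C=45] open={}
Final available[A] = 2

Answer: 2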